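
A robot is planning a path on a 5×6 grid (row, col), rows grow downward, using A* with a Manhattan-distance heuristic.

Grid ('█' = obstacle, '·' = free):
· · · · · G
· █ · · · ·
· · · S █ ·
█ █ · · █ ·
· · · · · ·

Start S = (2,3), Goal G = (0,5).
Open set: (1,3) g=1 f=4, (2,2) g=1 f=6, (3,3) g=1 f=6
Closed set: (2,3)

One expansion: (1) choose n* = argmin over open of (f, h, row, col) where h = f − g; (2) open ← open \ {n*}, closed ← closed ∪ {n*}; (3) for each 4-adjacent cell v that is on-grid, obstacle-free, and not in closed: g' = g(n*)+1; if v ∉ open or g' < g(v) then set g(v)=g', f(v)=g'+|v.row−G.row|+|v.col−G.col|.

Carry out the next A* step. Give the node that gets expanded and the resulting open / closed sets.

expanded=(1,3); open=[(0,3) g=2 f=4, (1,2) g=2 f=6, (1,4) g=2 f=4, (2,2) g=1 f=6, (3,3) g=1 f=6]; closed=[(1,3), (2,3)]

step 1: expand (1,3) (f=4, h=3) → closed; open now [(0,3) g=2 f=4, (1,2) g=2 f=6, (1,4) g=2 f=4, (2,2) g=1 f=6, (3,3) g=1 f=6]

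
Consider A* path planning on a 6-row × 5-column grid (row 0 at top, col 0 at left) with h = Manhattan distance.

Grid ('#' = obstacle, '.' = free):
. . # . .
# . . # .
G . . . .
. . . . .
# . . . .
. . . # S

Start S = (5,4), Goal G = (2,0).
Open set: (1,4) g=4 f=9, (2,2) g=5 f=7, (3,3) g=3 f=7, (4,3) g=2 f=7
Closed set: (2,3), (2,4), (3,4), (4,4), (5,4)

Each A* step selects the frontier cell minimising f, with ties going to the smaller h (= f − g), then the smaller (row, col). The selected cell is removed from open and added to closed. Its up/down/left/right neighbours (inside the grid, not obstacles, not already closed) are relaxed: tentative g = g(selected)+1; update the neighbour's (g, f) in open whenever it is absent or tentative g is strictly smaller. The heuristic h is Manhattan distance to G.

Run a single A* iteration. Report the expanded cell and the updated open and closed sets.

step 1: expand (2,2) (f=7, h=2) → closed; open now [(1,2) g=6 f=9, (1,4) g=4 f=9, (2,1) g=6 f=7, (3,2) g=6 f=9, (3,3) g=3 f=7, (4,3) g=2 f=7]

expanded=(2,2); open=[(1,2) g=6 f=9, (1,4) g=4 f=9, (2,1) g=6 f=7, (3,2) g=6 f=9, (3,3) g=3 f=7, (4,3) g=2 f=7]; closed=[(2,2), (2,3), (2,4), (3,4), (4,4), (5,4)]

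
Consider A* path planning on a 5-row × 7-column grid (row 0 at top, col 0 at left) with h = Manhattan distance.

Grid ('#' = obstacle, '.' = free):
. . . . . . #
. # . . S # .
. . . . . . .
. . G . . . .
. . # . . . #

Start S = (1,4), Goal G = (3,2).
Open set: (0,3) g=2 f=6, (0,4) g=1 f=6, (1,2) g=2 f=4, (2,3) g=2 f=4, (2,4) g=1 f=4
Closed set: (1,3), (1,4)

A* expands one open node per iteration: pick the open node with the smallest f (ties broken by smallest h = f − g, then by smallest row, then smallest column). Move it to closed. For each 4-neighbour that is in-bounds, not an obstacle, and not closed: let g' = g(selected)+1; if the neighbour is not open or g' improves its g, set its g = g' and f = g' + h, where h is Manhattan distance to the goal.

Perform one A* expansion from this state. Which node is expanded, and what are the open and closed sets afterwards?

expanded=(1,2); open=[(0,2) g=3 f=6, (0,3) g=2 f=6, (0,4) g=1 f=6, (2,2) g=3 f=4, (2,3) g=2 f=4, (2,4) g=1 f=4]; closed=[(1,2), (1,3), (1,4)]

step 1: expand (1,2) (f=4, h=2) → closed; open now [(0,2) g=3 f=6, (0,3) g=2 f=6, (0,4) g=1 f=6, (2,2) g=3 f=4, (2,3) g=2 f=4, (2,4) g=1 f=4]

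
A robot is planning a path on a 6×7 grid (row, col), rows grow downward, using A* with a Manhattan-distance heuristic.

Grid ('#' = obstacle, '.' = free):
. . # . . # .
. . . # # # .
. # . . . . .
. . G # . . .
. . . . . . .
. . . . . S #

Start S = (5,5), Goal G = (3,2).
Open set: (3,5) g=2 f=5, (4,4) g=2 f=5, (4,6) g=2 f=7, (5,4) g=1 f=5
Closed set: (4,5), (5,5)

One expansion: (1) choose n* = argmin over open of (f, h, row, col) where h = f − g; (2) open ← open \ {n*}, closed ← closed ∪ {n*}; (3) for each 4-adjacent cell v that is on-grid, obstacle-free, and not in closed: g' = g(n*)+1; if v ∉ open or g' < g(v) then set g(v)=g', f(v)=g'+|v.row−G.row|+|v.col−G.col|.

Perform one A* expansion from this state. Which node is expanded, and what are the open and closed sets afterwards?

expanded=(3,5); open=[(2,5) g=3 f=7, (3,4) g=3 f=5, (3,6) g=3 f=7, (4,4) g=2 f=5, (4,6) g=2 f=7, (5,4) g=1 f=5]; closed=[(3,5), (4,5), (5,5)]

step 1: expand (3,5) (f=5, h=3) → closed; open now [(2,5) g=3 f=7, (3,4) g=3 f=5, (3,6) g=3 f=7, (4,4) g=2 f=5, (4,6) g=2 f=7, (5,4) g=1 f=5]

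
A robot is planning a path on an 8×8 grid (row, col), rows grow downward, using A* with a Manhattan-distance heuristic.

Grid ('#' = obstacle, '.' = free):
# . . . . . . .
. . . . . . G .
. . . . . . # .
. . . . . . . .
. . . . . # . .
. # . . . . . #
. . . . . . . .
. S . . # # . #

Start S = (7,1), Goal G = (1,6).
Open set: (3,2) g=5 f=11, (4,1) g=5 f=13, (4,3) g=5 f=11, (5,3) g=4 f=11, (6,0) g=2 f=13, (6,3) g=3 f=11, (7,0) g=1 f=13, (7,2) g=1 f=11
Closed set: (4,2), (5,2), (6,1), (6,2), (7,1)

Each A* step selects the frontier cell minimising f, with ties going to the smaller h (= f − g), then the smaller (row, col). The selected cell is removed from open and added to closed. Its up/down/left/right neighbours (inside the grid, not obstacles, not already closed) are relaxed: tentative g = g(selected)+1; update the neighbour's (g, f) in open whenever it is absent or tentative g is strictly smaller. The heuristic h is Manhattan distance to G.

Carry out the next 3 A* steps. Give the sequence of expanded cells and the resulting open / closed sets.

order=[(3,2) → (2,2) → (1,2)]; open=[(0,2) g=8 f=13, (1,1) g=8 f=13, (1,3) g=8 f=11, (2,1) g=7 f=13, (2,3) g=7 f=11, (3,1) g=6 f=13, (3,3) g=6 f=11, (4,1) g=5 f=13, (4,3) g=5 f=11, (5,3) g=4 f=11, (6,0) g=2 f=13, (6,3) g=3 f=11, (7,0) g=1 f=13, (7,2) g=1 f=11]; closed=[(1,2), (2,2), (3,2), (4,2), (5,2), (6,1), (6,2), (7,1)]

step 1: expand (3,2) (f=11, h=6) → closed; open now [(2,2) g=6 f=11, (3,1) g=6 f=13, (3,3) g=6 f=11, (4,1) g=5 f=13, (4,3) g=5 f=11, (5,3) g=4 f=11, (6,0) g=2 f=13, (6,3) g=3 f=11, (7,0) g=1 f=13, (7,2) g=1 f=11]
step 2: expand (2,2) (f=11, h=5) → closed; open now [(1,2) g=7 f=11, (2,1) g=7 f=13, (2,3) g=7 f=11, (3,1) g=6 f=13, (3,3) g=6 f=11, (4,1) g=5 f=13, (4,3) g=5 f=11, (5,3) g=4 f=11, (6,0) g=2 f=13, (6,3) g=3 f=11, (7,0) g=1 f=13, (7,2) g=1 f=11]
step 3: expand (1,2) (f=11, h=4) → closed; open now [(0,2) g=8 f=13, (1,1) g=8 f=13, (1,3) g=8 f=11, (2,1) g=7 f=13, (2,3) g=7 f=11, (3,1) g=6 f=13, (3,3) g=6 f=11, (4,1) g=5 f=13, (4,3) g=5 f=11, (5,3) g=4 f=11, (6,0) g=2 f=13, (6,3) g=3 f=11, (7,0) g=1 f=13, (7,2) g=1 f=11]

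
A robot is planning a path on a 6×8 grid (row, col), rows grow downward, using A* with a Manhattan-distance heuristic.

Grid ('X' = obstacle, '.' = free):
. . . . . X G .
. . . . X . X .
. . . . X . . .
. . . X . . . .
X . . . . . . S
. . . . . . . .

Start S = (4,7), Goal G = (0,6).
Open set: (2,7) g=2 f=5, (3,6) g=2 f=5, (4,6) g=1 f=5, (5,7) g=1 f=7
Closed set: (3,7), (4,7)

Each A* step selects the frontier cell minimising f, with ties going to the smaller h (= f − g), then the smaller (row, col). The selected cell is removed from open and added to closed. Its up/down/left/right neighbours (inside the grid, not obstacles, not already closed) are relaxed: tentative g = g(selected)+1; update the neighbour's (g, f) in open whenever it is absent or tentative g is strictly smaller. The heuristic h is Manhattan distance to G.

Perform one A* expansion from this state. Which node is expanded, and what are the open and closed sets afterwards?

step 1: expand (2,7) (f=5, h=3) → closed; open now [(1,7) g=3 f=5, (2,6) g=3 f=5, (3,6) g=2 f=5, (4,6) g=1 f=5, (5,7) g=1 f=7]

expanded=(2,7); open=[(1,7) g=3 f=5, (2,6) g=3 f=5, (3,6) g=2 f=5, (4,6) g=1 f=5, (5,7) g=1 f=7]; closed=[(2,7), (3,7), (4,7)]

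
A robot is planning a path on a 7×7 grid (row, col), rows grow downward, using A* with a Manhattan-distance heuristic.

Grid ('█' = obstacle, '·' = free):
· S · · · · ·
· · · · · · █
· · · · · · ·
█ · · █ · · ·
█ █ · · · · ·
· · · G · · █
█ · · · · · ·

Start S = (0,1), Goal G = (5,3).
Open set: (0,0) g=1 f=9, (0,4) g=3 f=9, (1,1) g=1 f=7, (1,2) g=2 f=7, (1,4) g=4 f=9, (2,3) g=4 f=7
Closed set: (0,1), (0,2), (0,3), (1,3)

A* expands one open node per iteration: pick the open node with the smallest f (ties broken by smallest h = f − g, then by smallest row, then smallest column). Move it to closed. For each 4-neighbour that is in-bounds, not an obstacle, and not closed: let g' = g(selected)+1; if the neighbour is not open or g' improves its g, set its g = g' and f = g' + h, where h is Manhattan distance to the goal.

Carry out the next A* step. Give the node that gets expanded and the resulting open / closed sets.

expanded=(2,3); open=[(0,0) g=1 f=9, (0,4) g=3 f=9, (1,1) g=1 f=7, (1,2) g=2 f=7, (1,4) g=4 f=9, (2,2) g=5 f=9, (2,4) g=5 f=9]; closed=[(0,1), (0,2), (0,3), (1,3), (2,3)]

step 1: expand (2,3) (f=7, h=3) → closed; open now [(0,0) g=1 f=9, (0,4) g=3 f=9, (1,1) g=1 f=7, (1,2) g=2 f=7, (1,4) g=4 f=9, (2,2) g=5 f=9, (2,4) g=5 f=9]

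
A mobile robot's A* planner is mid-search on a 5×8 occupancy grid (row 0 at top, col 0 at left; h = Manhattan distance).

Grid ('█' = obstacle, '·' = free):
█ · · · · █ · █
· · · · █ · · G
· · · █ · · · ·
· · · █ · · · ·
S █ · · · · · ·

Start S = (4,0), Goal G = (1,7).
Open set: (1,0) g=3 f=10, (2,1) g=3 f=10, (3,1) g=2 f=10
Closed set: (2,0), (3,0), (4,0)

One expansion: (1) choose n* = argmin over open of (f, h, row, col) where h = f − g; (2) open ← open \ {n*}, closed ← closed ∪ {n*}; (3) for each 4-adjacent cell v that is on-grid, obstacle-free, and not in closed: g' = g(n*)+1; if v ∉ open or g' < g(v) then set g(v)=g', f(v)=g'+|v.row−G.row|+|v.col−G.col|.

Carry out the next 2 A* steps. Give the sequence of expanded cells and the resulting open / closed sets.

order=[(1,0) → (1,1)]; open=[(0,1) g=5 f=12, (1,2) g=5 f=10, (2,1) g=3 f=10, (3,1) g=2 f=10]; closed=[(1,0), (1,1), (2,0), (3,0), (4,0)]

step 1: expand (1,0) (f=10, h=7) → closed; open now [(1,1) g=4 f=10, (2,1) g=3 f=10, (3,1) g=2 f=10]
step 2: expand (1,1) (f=10, h=6) → closed; open now [(0,1) g=5 f=12, (1,2) g=5 f=10, (2,1) g=3 f=10, (3,1) g=2 f=10]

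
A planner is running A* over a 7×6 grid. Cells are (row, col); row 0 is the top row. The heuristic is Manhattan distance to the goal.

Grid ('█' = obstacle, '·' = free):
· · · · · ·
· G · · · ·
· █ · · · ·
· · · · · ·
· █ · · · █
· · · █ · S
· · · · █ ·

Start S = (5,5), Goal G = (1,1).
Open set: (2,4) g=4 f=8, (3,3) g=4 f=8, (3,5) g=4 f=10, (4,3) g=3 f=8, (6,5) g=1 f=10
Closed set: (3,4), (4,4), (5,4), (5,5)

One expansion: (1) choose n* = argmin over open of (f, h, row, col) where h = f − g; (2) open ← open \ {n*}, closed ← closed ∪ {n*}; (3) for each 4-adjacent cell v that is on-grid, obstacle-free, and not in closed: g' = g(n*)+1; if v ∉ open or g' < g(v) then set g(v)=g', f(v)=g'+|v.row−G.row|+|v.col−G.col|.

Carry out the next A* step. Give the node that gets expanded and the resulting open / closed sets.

step 1: expand (2,4) (f=8, h=4) → closed; open now [(1,4) g=5 f=8, (2,3) g=5 f=8, (2,5) g=5 f=10, (3,3) g=4 f=8, (3,5) g=4 f=10, (4,3) g=3 f=8, (6,5) g=1 f=10]

expanded=(2,4); open=[(1,4) g=5 f=8, (2,3) g=5 f=8, (2,5) g=5 f=10, (3,3) g=4 f=8, (3,5) g=4 f=10, (4,3) g=3 f=8, (6,5) g=1 f=10]; closed=[(2,4), (3,4), (4,4), (5,4), (5,5)]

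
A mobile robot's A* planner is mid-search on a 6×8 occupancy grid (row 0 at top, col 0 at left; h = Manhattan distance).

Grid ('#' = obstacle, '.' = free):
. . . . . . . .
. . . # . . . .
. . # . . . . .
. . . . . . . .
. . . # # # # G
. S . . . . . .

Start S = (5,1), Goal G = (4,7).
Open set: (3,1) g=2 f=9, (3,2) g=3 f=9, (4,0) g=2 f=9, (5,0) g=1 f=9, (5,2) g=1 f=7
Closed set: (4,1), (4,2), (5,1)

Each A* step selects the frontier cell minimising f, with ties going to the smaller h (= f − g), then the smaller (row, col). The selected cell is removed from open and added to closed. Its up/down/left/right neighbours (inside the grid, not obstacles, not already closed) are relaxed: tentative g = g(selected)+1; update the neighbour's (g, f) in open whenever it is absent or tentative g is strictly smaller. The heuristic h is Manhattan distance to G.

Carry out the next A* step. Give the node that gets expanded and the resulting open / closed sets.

step 1: expand (5,2) (f=7, h=6) → closed; open now [(3,1) g=2 f=9, (3,2) g=3 f=9, (4,0) g=2 f=9, (5,0) g=1 f=9, (5,3) g=2 f=7]

expanded=(5,2); open=[(3,1) g=2 f=9, (3,2) g=3 f=9, (4,0) g=2 f=9, (5,0) g=1 f=9, (5,3) g=2 f=7]; closed=[(4,1), (4,2), (5,1), (5,2)]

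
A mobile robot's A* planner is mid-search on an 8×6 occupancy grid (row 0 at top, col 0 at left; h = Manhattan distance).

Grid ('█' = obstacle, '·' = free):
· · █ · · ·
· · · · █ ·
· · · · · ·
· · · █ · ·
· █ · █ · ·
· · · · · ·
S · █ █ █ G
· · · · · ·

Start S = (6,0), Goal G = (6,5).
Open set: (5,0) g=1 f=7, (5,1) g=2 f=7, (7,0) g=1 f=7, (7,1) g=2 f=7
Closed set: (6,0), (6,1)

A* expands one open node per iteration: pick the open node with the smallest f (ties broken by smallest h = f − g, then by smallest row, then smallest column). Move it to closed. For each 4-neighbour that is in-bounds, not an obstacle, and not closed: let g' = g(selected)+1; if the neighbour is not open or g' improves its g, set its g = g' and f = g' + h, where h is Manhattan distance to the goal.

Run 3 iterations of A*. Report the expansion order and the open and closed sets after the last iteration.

order=[(5,1) → (5,2) → (5,3)]; open=[(4,2) g=4 f=9, (5,0) g=1 f=7, (5,4) g=5 f=7, (7,0) g=1 f=7, (7,1) g=2 f=7]; closed=[(5,1), (5,2), (5,3), (6,0), (6,1)]

step 1: expand (5,1) (f=7, h=5) → closed; open now [(5,0) g=1 f=7, (5,2) g=3 f=7, (7,0) g=1 f=7, (7,1) g=2 f=7]
step 2: expand (5,2) (f=7, h=4) → closed; open now [(4,2) g=4 f=9, (5,0) g=1 f=7, (5,3) g=4 f=7, (7,0) g=1 f=7, (7,1) g=2 f=7]
step 3: expand (5,3) (f=7, h=3) → closed; open now [(4,2) g=4 f=9, (5,0) g=1 f=7, (5,4) g=5 f=7, (7,0) g=1 f=7, (7,1) g=2 f=7]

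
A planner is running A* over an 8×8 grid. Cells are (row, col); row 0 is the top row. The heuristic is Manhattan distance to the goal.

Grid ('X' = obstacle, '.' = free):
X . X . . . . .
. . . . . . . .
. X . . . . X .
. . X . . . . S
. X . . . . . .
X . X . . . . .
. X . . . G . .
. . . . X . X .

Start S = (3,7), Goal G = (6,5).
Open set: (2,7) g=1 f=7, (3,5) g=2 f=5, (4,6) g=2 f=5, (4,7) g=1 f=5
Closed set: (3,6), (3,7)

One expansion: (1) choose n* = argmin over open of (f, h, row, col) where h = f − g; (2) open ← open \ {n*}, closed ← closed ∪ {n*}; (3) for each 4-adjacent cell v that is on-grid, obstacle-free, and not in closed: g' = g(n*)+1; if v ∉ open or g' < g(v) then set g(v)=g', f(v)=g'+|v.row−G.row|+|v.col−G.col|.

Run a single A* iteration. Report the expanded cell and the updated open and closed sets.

expanded=(3,5); open=[(2,5) g=3 f=7, (2,7) g=1 f=7, (3,4) g=3 f=7, (4,5) g=3 f=5, (4,6) g=2 f=5, (4,7) g=1 f=5]; closed=[(3,5), (3,6), (3,7)]

step 1: expand (3,5) (f=5, h=3) → closed; open now [(2,5) g=3 f=7, (2,7) g=1 f=7, (3,4) g=3 f=7, (4,5) g=3 f=5, (4,6) g=2 f=5, (4,7) g=1 f=5]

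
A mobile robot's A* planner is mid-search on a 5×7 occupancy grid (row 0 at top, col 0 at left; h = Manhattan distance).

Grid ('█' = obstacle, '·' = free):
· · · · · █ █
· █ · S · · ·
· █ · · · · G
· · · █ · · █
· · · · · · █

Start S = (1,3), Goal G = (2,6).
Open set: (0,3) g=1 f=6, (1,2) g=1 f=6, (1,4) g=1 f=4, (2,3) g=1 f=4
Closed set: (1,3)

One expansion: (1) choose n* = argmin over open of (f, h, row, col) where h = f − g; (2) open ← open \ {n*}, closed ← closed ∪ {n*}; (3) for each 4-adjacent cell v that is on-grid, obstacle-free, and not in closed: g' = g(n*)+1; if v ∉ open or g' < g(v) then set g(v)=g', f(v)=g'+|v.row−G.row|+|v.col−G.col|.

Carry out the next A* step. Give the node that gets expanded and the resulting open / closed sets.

step 1: expand (1,4) (f=4, h=3) → closed; open now [(0,3) g=1 f=6, (0,4) g=2 f=6, (1,2) g=1 f=6, (1,5) g=2 f=4, (2,3) g=1 f=4, (2,4) g=2 f=4]

expanded=(1,4); open=[(0,3) g=1 f=6, (0,4) g=2 f=6, (1,2) g=1 f=6, (1,5) g=2 f=4, (2,3) g=1 f=4, (2,4) g=2 f=4]; closed=[(1,3), (1,4)]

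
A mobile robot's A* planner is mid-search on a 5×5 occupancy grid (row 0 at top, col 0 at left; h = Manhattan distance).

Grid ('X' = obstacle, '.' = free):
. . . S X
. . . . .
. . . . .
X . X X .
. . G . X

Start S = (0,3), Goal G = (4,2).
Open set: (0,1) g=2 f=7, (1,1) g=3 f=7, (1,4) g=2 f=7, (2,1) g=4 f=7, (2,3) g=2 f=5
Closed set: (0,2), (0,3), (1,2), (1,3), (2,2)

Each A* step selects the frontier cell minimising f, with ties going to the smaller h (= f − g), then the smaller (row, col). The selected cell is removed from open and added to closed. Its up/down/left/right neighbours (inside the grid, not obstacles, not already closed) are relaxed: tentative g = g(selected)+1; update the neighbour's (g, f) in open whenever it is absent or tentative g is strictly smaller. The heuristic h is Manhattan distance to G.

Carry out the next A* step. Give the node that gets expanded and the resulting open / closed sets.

step 1: expand (2,3) (f=5, h=3) → closed; open now [(0,1) g=2 f=7, (1,1) g=3 f=7, (1,4) g=2 f=7, (2,1) g=4 f=7, (2,4) g=3 f=7]

expanded=(2,3); open=[(0,1) g=2 f=7, (1,1) g=3 f=7, (1,4) g=2 f=7, (2,1) g=4 f=7, (2,4) g=3 f=7]; closed=[(0,2), (0,3), (1,2), (1,3), (2,2), (2,3)]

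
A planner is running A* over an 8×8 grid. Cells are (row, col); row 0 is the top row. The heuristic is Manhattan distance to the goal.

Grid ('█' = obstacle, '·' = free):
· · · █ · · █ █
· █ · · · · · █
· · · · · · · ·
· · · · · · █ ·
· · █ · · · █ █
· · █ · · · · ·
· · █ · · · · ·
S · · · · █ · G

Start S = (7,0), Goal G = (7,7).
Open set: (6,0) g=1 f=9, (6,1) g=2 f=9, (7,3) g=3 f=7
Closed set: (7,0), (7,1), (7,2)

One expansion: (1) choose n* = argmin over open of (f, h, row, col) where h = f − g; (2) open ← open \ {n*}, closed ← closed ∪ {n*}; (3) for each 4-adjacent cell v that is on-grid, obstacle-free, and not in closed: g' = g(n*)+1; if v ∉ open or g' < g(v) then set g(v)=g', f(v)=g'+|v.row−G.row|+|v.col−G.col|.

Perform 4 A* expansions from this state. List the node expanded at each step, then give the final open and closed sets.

step 1: expand (7,3) (f=7, h=4) → closed; open now [(6,0) g=1 f=9, (6,1) g=2 f=9, (6,3) g=4 f=9, (7,4) g=4 f=7]
step 2: expand (7,4) (f=7, h=3) → closed; open now [(6,0) g=1 f=9, (6,1) g=2 f=9, (6,3) g=4 f=9, (6,4) g=5 f=9]
step 3: expand (6,4) (f=9, h=4) → closed; open now [(5,4) g=6 f=11, (6,0) g=1 f=9, (6,1) g=2 f=9, (6,3) g=4 f=9, (6,5) g=6 f=9]
step 4: expand (6,5) (f=9, h=3) → closed; open now [(5,4) g=6 f=11, (5,5) g=7 f=11, (6,0) g=1 f=9, (6,1) g=2 f=9, (6,3) g=4 f=9, (6,6) g=7 f=9]

order=[(7,3) → (7,4) → (6,4) → (6,5)]; open=[(5,4) g=6 f=11, (5,5) g=7 f=11, (6,0) g=1 f=9, (6,1) g=2 f=9, (6,3) g=4 f=9, (6,6) g=7 f=9]; closed=[(6,4), (6,5), (7,0), (7,1), (7,2), (7,3), (7,4)]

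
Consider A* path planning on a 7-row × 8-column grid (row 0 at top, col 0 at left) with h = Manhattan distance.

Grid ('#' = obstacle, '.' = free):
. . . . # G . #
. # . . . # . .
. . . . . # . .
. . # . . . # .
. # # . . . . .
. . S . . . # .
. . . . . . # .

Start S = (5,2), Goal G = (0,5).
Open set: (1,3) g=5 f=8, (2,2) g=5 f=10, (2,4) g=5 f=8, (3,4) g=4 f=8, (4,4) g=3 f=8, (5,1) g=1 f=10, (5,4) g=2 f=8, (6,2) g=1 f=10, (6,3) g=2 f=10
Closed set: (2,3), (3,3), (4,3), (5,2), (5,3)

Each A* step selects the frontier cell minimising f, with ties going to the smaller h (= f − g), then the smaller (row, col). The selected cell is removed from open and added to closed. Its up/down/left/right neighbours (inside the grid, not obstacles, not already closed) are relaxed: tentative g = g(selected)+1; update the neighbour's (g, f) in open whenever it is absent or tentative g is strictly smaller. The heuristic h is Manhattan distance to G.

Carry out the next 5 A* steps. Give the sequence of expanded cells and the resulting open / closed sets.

order=[(1,3) → (0,3) → (1,4) → (2,4) → (3,4)]; open=[(0,2) g=7 f=10, (1,2) g=6 f=10, (2,2) g=5 f=10, (3,5) g=5 f=8, (4,4) g=3 f=8, (5,1) g=1 f=10, (5,4) g=2 f=8, (6,2) g=1 f=10, (6,3) g=2 f=10]; closed=[(0,3), (1,3), (1,4), (2,3), (2,4), (3,3), (3,4), (4,3), (5,2), (5,3)]

step 1: expand (1,3) (f=8, h=3) → closed; open now [(0,3) g=6 f=8, (1,2) g=6 f=10, (1,4) g=6 f=8, (2,2) g=5 f=10, (2,4) g=5 f=8, (3,4) g=4 f=8, (4,4) g=3 f=8, (5,1) g=1 f=10, (5,4) g=2 f=8, (6,2) g=1 f=10, (6,3) g=2 f=10]
step 2: expand (0,3) (f=8, h=2) → closed; open now [(0,2) g=7 f=10, (1,2) g=6 f=10, (1,4) g=6 f=8, (2,2) g=5 f=10, (2,4) g=5 f=8, (3,4) g=4 f=8, (4,4) g=3 f=8, (5,1) g=1 f=10, (5,4) g=2 f=8, (6,2) g=1 f=10, (6,3) g=2 f=10]
step 3: expand (1,4) (f=8, h=2) → closed; open now [(0,2) g=7 f=10, (1,2) g=6 f=10, (2,2) g=5 f=10, (2,4) g=5 f=8, (3,4) g=4 f=8, (4,4) g=3 f=8, (5,1) g=1 f=10, (5,4) g=2 f=8, (6,2) g=1 f=10, (6,3) g=2 f=10]
step 4: expand (2,4) (f=8, h=3) → closed; open now [(0,2) g=7 f=10, (1,2) g=6 f=10, (2,2) g=5 f=10, (3,4) g=4 f=8, (4,4) g=3 f=8, (5,1) g=1 f=10, (5,4) g=2 f=8, (6,2) g=1 f=10, (6,3) g=2 f=10]
step 5: expand (3,4) (f=8, h=4) → closed; open now [(0,2) g=7 f=10, (1,2) g=6 f=10, (2,2) g=5 f=10, (3,5) g=5 f=8, (4,4) g=3 f=8, (5,1) g=1 f=10, (5,4) g=2 f=8, (6,2) g=1 f=10, (6,3) g=2 f=10]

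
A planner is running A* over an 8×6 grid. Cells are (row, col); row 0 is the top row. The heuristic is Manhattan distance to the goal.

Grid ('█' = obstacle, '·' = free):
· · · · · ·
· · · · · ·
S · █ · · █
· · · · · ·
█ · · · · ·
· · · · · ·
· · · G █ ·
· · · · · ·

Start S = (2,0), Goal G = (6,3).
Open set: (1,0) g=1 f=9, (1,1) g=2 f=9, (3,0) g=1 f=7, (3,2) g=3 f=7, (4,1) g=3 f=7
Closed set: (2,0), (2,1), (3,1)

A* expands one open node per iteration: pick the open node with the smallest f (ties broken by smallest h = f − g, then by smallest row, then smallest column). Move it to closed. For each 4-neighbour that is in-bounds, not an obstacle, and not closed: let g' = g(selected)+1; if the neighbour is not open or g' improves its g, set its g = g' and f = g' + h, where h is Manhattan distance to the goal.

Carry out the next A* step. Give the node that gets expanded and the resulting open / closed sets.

step 1: expand (3,2) (f=7, h=4) → closed; open now [(1,0) g=1 f=9, (1,1) g=2 f=9, (3,0) g=1 f=7, (3,3) g=4 f=7, (4,1) g=3 f=7, (4,2) g=4 f=7]

expanded=(3,2); open=[(1,0) g=1 f=9, (1,1) g=2 f=9, (3,0) g=1 f=7, (3,3) g=4 f=7, (4,1) g=3 f=7, (4,2) g=4 f=7]; closed=[(2,0), (2,1), (3,1), (3,2)]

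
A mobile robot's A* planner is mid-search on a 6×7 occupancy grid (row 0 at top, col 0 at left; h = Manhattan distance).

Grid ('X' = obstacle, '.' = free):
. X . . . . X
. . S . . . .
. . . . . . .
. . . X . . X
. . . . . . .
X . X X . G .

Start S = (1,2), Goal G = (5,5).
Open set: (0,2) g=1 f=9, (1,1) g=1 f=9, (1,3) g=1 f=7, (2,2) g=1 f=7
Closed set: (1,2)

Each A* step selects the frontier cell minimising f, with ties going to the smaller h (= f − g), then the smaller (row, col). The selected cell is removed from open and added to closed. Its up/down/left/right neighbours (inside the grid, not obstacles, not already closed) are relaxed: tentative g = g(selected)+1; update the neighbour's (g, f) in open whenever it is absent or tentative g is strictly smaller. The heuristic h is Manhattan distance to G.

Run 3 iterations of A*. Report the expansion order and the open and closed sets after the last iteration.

order=[(1,3) → (1,4) → (1,5)]; open=[(0,2) g=1 f=9, (0,3) g=2 f=9, (0,4) g=3 f=9, (0,5) g=4 f=9, (1,1) g=1 f=9, (1,6) g=4 f=9, (2,2) g=1 f=7, (2,3) g=2 f=7, (2,4) g=3 f=7, (2,5) g=4 f=7]; closed=[(1,2), (1,3), (1,4), (1,5)]

step 1: expand (1,3) (f=7, h=6) → closed; open now [(0,2) g=1 f=9, (0,3) g=2 f=9, (1,1) g=1 f=9, (1,4) g=2 f=7, (2,2) g=1 f=7, (2,3) g=2 f=7]
step 2: expand (1,4) (f=7, h=5) → closed; open now [(0,2) g=1 f=9, (0,3) g=2 f=9, (0,4) g=3 f=9, (1,1) g=1 f=9, (1,5) g=3 f=7, (2,2) g=1 f=7, (2,3) g=2 f=7, (2,4) g=3 f=7]
step 3: expand (1,5) (f=7, h=4) → closed; open now [(0,2) g=1 f=9, (0,3) g=2 f=9, (0,4) g=3 f=9, (0,5) g=4 f=9, (1,1) g=1 f=9, (1,6) g=4 f=9, (2,2) g=1 f=7, (2,3) g=2 f=7, (2,4) g=3 f=7, (2,5) g=4 f=7]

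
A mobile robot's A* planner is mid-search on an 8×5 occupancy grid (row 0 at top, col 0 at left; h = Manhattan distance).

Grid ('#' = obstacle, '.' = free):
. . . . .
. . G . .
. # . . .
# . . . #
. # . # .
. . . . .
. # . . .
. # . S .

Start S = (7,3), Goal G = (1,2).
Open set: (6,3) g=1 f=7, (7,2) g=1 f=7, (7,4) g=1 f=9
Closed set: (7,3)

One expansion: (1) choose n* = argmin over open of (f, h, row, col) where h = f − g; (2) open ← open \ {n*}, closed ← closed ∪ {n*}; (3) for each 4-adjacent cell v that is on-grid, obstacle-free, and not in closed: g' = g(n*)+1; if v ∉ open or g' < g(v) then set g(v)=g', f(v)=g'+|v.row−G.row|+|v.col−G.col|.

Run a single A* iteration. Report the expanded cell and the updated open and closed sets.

step 1: expand (6,3) (f=7, h=6) → closed; open now [(5,3) g=2 f=7, (6,2) g=2 f=7, (6,4) g=2 f=9, (7,2) g=1 f=7, (7,4) g=1 f=9]

expanded=(6,3); open=[(5,3) g=2 f=7, (6,2) g=2 f=7, (6,4) g=2 f=9, (7,2) g=1 f=7, (7,4) g=1 f=9]; closed=[(6,3), (7,3)]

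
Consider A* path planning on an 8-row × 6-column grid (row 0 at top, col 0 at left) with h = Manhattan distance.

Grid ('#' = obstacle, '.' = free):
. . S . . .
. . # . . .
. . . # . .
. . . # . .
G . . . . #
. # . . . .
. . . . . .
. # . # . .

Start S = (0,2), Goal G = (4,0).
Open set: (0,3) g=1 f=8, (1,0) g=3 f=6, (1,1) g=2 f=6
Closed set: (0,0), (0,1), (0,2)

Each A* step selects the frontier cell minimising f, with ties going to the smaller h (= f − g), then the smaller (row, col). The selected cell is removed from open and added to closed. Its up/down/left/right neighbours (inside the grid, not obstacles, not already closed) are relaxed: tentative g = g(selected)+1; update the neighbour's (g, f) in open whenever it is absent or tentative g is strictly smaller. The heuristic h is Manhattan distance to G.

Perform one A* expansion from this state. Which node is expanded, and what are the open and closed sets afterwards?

step 1: expand (1,0) (f=6, h=3) → closed; open now [(0,3) g=1 f=8, (1,1) g=2 f=6, (2,0) g=4 f=6]

expanded=(1,0); open=[(0,3) g=1 f=8, (1,1) g=2 f=6, (2,0) g=4 f=6]; closed=[(0,0), (0,1), (0,2), (1,0)]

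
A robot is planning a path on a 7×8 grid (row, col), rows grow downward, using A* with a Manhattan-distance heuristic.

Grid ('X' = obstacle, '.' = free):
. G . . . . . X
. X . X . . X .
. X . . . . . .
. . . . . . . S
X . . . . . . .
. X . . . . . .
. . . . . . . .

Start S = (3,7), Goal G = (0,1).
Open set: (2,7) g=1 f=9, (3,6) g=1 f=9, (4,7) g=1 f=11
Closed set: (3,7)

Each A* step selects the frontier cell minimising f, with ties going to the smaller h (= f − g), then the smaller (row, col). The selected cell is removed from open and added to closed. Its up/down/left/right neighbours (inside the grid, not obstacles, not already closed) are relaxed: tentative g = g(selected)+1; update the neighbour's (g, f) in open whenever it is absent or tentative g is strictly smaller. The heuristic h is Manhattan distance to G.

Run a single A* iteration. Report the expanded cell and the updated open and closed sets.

expanded=(2,7); open=[(1,7) g=2 f=9, (2,6) g=2 f=9, (3,6) g=1 f=9, (4,7) g=1 f=11]; closed=[(2,7), (3,7)]

step 1: expand (2,7) (f=9, h=8) → closed; open now [(1,7) g=2 f=9, (2,6) g=2 f=9, (3,6) g=1 f=9, (4,7) g=1 f=11]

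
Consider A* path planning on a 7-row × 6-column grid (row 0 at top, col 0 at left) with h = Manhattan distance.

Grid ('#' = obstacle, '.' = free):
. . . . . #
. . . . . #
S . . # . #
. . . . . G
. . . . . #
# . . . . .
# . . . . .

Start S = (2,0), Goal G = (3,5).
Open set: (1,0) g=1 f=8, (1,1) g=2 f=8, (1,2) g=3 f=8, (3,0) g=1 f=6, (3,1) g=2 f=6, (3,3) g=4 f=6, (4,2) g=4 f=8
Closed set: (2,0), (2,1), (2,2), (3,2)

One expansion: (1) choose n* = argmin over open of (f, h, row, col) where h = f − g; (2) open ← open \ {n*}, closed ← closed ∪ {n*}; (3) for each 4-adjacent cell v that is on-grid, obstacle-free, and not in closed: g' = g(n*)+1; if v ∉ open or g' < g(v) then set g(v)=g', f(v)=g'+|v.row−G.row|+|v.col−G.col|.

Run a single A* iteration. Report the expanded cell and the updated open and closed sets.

expanded=(3,3); open=[(1,0) g=1 f=8, (1,1) g=2 f=8, (1,2) g=3 f=8, (3,0) g=1 f=6, (3,1) g=2 f=6, (3,4) g=5 f=6, (4,2) g=4 f=8, (4,3) g=5 f=8]; closed=[(2,0), (2,1), (2,2), (3,2), (3,3)]

step 1: expand (3,3) (f=6, h=2) → closed; open now [(1,0) g=1 f=8, (1,1) g=2 f=8, (1,2) g=3 f=8, (3,0) g=1 f=6, (3,1) g=2 f=6, (3,4) g=5 f=6, (4,2) g=4 f=8, (4,3) g=5 f=8]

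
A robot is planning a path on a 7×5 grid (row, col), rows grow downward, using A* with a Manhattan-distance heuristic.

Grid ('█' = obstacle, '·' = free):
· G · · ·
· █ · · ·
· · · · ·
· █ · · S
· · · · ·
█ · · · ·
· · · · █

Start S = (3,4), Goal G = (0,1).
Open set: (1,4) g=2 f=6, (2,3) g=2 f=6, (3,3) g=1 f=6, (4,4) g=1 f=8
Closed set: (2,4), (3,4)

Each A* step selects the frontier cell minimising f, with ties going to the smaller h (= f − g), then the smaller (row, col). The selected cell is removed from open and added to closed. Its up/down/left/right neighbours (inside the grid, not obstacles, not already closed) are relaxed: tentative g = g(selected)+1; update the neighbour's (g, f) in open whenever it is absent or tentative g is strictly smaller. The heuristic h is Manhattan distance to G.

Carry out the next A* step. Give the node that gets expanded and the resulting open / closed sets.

step 1: expand (1,4) (f=6, h=4) → closed; open now [(0,4) g=3 f=6, (1,3) g=3 f=6, (2,3) g=2 f=6, (3,3) g=1 f=6, (4,4) g=1 f=8]

expanded=(1,4); open=[(0,4) g=3 f=6, (1,3) g=3 f=6, (2,3) g=2 f=6, (3,3) g=1 f=6, (4,4) g=1 f=8]; closed=[(1,4), (2,4), (3,4)]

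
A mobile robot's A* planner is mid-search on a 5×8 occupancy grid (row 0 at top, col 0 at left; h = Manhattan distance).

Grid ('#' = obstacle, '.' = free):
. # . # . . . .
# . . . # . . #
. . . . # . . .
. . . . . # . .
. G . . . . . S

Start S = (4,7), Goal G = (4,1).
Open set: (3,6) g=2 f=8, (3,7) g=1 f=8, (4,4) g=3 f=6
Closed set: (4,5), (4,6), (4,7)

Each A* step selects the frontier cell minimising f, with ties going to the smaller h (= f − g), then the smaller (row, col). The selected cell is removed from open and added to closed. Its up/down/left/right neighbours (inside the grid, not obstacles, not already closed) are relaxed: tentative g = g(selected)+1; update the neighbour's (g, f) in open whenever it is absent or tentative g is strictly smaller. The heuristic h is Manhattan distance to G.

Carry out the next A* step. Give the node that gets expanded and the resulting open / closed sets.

step 1: expand (4,4) (f=6, h=3) → closed; open now [(3,4) g=4 f=8, (3,6) g=2 f=8, (3,7) g=1 f=8, (4,3) g=4 f=6]

expanded=(4,4); open=[(3,4) g=4 f=8, (3,6) g=2 f=8, (3,7) g=1 f=8, (4,3) g=4 f=6]; closed=[(4,4), (4,5), (4,6), (4,7)]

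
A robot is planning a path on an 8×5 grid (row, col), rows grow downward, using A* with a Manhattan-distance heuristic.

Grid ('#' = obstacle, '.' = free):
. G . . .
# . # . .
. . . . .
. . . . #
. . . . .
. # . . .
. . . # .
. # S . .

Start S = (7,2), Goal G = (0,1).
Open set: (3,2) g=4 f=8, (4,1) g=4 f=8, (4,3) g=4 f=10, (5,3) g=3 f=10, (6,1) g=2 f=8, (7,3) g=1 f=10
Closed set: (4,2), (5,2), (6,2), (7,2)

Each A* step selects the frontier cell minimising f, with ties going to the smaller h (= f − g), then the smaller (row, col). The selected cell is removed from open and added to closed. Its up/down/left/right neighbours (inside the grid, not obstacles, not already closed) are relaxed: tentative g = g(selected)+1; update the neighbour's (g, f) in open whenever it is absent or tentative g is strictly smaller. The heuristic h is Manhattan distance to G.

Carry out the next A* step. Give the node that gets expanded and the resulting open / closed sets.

expanded=(3,2); open=[(2,2) g=5 f=8, (3,1) g=5 f=8, (3,3) g=5 f=10, (4,1) g=4 f=8, (4,3) g=4 f=10, (5,3) g=3 f=10, (6,1) g=2 f=8, (7,3) g=1 f=10]; closed=[(3,2), (4,2), (5,2), (6,2), (7,2)]

step 1: expand (3,2) (f=8, h=4) → closed; open now [(2,2) g=5 f=8, (3,1) g=5 f=8, (3,3) g=5 f=10, (4,1) g=4 f=8, (4,3) g=4 f=10, (5,3) g=3 f=10, (6,1) g=2 f=8, (7,3) g=1 f=10]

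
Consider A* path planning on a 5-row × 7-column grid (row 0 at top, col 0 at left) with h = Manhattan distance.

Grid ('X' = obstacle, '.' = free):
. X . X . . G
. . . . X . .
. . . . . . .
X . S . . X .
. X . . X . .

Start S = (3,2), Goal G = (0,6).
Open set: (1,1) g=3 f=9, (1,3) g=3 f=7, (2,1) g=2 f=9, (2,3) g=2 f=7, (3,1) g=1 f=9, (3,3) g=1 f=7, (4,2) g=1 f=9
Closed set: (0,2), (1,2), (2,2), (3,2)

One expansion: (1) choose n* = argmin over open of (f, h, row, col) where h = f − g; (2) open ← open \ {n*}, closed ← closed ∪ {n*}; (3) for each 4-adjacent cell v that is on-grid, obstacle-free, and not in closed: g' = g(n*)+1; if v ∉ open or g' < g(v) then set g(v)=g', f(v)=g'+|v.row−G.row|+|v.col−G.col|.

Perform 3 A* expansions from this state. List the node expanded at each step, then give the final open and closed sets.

order=[(1,3) → (2,3) → (2,4)]; open=[(1,1) g=3 f=9, (2,1) g=2 f=9, (2,5) g=4 f=7, (3,1) g=1 f=9, (3,3) g=1 f=7, (3,4) g=4 f=9, (4,2) g=1 f=9]; closed=[(0,2), (1,2), (1,3), (2,2), (2,3), (2,4), (3,2)]

step 1: expand (1,3) (f=7, h=4) → closed; open now [(1,1) g=3 f=9, (2,1) g=2 f=9, (2,3) g=2 f=7, (3,1) g=1 f=9, (3,3) g=1 f=7, (4,2) g=1 f=9]
step 2: expand (2,3) (f=7, h=5) → closed; open now [(1,1) g=3 f=9, (2,1) g=2 f=9, (2,4) g=3 f=7, (3,1) g=1 f=9, (3,3) g=1 f=7, (4,2) g=1 f=9]
step 3: expand (2,4) (f=7, h=4) → closed; open now [(1,1) g=3 f=9, (2,1) g=2 f=9, (2,5) g=4 f=7, (3,1) g=1 f=9, (3,3) g=1 f=7, (3,4) g=4 f=9, (4,2) g=1 f=9]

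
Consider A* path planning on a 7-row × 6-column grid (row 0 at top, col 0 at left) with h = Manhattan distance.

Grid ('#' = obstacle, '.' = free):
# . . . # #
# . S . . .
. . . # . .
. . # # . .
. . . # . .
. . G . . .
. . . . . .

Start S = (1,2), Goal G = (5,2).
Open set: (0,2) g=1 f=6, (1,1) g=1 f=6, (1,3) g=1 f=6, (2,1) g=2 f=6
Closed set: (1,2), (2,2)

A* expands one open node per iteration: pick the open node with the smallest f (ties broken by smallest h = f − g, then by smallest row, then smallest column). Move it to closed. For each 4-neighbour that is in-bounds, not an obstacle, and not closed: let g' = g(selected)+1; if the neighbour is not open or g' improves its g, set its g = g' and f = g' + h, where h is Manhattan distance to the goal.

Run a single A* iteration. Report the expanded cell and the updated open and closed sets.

step 1: expand (2,1) (f=6, h=4) → closed; open now [(0,2) g=1 f=6, (1,1) g=1 f=6, (1,3) g=1 f=6, (2,0) g=3 f=8, (3,1) g=3 f=6]

expanded=(2,1); open=[(0,2) g=1 f=6, (1,1) g=1 f=6, (1,3) g=1 f=6, (2,0) g=3 f=8, (3,1) g=3 f=6]; closed=[(1,2), (2,1), (2,2)]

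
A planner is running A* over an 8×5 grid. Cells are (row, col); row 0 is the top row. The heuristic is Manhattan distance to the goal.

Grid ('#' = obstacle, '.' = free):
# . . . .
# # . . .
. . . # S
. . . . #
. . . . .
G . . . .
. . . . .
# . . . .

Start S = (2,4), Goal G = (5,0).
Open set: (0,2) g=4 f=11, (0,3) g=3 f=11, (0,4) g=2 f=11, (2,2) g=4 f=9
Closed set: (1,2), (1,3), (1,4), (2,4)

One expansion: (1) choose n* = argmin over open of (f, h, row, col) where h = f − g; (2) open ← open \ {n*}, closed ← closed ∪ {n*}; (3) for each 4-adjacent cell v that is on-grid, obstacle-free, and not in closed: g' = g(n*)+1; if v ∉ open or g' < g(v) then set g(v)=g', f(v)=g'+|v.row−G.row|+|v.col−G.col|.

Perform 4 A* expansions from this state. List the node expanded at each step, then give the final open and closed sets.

order=[(2,2) → (2,1) → (2,0) → (3,0)]; open=[(0,2) g=4 f=11, (0,3) g=3 f=11, (0,4) g=2 f=11, (3,1) g=6 f=9, (3,2) g=5 f=9, (4,0) g=8 f=9]; closed=[(1,2), (1,3), (1,4), (2,0), (2,1), (2,2), (2,4), (3,0)]

step 1: expand (2,2) (f=9, h=5) → closed; open now [(0,2) g=4 f=11, (0,3) g=3 f=11, (0,4) g=2 f=11, (2,1) g=5 f=9, (3,2) g=5 f=9]
step 2: expand (2,1) (f=9, h=4) → closed; open now [(0,2) g=4 f=11, (0,3) g=3 f=11, (0,4) g=2 f=11, (2,0) g=6 f=9, (3,1) g=6 f=9, (3,2) g=5 f=9]
step 3: expand (2,0) (f=9, h=3) → closed; open now [(0,2) g=4 f=11, (0,3) g=3 f=11, (0,4) g=2 f=11, (3,0) g=7 f=9, (3,1) g=6 f=9, (3,2) g=5 f=9]
step 4: expand (3,0) (f=9, h=2) → closed; open now [(0,2) g=4 f=11, (0,3) g=3 f=11, (0,4) g=2 f=11, (3,1) g=6 f=9, (3,2) g=5 f=9, (4,0) g=8 f=9]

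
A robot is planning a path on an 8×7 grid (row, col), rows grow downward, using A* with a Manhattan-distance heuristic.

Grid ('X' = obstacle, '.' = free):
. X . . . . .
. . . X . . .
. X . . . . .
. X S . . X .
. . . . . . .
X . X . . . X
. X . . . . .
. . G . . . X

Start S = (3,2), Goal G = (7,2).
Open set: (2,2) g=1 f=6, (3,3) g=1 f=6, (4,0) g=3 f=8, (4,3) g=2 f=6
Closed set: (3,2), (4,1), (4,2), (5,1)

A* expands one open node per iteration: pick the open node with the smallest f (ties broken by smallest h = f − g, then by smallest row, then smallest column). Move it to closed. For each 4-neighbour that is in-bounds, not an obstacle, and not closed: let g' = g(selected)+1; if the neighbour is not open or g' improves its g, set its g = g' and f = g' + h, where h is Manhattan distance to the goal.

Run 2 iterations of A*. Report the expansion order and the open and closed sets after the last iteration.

order=[(4,3) → (5,3)]; open=[(2,2) g=1 f=6, (3,3) g=1 f=6, (4,0) g=3 f=8, (4,4) g=3 f=8, (5,4) g=4 f=8, (6,3) g=4 f=6]; closed=[(3,2), (4,1), (4,2), (4,3), (5,1), (5,3)]

step 1: expand (4,3) (f=6, h=4) → closed; open now [(2,2) g=1 f=6, (3,3) g=1 f=6, (4,0) g=3 f=8, (4,4) g=3 f=8, (5,3) g=3 f=6]
step 2: expand (5,3) (f=6, h=3) → closed; open now [(2,2) g=1 f=6, (3,3) g=1 f=6, (4,0) g=3 f=8, (4,4) g=3 f=8, (5,4) g=4 f=8, (6,3) g=4 f=6]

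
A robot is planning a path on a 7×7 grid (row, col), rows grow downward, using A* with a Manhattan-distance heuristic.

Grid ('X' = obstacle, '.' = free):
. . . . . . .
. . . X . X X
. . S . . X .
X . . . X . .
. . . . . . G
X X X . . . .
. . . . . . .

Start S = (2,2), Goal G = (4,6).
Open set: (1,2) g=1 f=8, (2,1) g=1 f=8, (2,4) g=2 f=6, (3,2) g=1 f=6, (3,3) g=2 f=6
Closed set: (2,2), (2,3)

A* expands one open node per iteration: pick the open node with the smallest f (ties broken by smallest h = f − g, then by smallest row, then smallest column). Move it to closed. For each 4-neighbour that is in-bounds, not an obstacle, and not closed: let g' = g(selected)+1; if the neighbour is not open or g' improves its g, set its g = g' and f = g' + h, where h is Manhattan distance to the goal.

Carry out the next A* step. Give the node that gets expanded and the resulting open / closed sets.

step 1: expand (2,4) (f=6, h=4) → closed; open now [(1,2) g=1 f=8, (1,4) g=3 f=8, (2,1) g=1 f=8, (3,2) g=1 f=6, (3,3) g=2 f=6]

expanded=(2,4); open=[(1,2) g=1 f=8, (1,4) g=3 f=8, (2,1) g=1 f=8, (3,2) g=1 f=6, (3,3) g=2 f=6]; closed=[(2,2), (2,3), (2,4)]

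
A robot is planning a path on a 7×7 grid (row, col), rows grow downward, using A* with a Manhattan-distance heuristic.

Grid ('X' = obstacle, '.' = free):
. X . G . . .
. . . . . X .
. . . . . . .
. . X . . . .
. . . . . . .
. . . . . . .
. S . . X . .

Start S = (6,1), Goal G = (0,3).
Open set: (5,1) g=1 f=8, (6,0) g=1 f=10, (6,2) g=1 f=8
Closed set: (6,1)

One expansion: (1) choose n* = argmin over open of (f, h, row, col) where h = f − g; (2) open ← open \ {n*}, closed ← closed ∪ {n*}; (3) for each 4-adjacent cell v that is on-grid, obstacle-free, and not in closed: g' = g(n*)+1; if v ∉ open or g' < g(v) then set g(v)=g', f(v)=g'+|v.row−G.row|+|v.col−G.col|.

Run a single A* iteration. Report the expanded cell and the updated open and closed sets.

step 1: expand (5,1) (f=8, h=7) → closed; open now [(4,1) g=2 f=8, (5,0) g=2 f=10, (5,2) g=2 f=8, (6,0) g=1 f=10, (6,2) g=1 f=8]

expanded=(5,1); open=[(4,1) g=2 f=8, (5,0) g=2 f=10, (5,2) g=2 f=8, (6,0) g=1 f=10, (6,2) g=1 f=8]; closed=[(5,1), (6,1)]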